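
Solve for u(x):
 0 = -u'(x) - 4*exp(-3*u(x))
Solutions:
 u(x) = log(C1 - 12*x)/3
 u(x) = log((-3^(1/3) - 3^(5/6)*I)*(C1 - 4*x)^(1/3)/2)
 u(x) = log((-3^(1/3) + 3^(5/6)*I)*(C1 - 4*x)^(1/3)/2)


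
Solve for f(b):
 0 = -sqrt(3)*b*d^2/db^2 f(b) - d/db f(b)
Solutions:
 f(b) = C1 + C2*b^(1 - sqrt(3)/3)


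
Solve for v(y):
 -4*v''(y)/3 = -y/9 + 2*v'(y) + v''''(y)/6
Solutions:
 v(y) = C1 + C2*exp(-6^(1/3)*y*(-(27 + sqrt(1113))^(1/3) + 4*6^(1/3)/(27 + sqrt(1113))^(1/3))/6)*sin(2^(1/3)*3^(1/6)*y*(2*2^(1/3)/(27 + sqrt(1113))^(1/3) + 3^(2/3)*(27 + sqrt(1113))^(1/3)/6)) + C3*exp(-6^(1/3)*y*(-(27 + sqrt(1113))^(1/3) + 4*6^(1/3)/(27 + sqrt(1113))^(1/3))/6)*cos(2^(1/3)*3^(1/6)*y*(2*2^(1/3)/(27 + sqrt(1113))^(1/3) + 3^(2/3)*(27 + sqrt(1113))^(1/3)/6)) + C4*exp(6^(1/3)*y*(-(27 + sqrt(1113))^(1/3) + 4*6^(1/3)/(27 + sqrt(1113))^(1/3))/3) + y^2/36 - y/27


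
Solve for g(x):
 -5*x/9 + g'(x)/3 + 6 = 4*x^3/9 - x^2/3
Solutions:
 g(x) = C1 + x^4/3 - x^3/3 + 5*x^2/6 - 18*x


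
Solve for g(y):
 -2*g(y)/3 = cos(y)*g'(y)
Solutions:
 g(y) = C1*(sin(y) - 1)^(1/3)/(sin(y) + 1)^(1/3)


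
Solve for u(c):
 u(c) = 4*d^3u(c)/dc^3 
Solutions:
 u(c) = C3*exp(2^(1/3)*c/2) + (C1*sin(2^(1/3)*sqrt(3)*c/4) + C2*cos(2^(1/3)*sqrt(3)*c/4))*exp(-2^(1/3)*c/4)


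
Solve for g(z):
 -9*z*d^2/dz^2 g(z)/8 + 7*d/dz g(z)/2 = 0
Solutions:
 g(z) = C1 + C2*z^(37/9)


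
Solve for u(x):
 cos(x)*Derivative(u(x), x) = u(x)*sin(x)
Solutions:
 u(x) = C1/cos(x)


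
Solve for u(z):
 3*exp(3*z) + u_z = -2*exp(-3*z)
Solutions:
 u(z) = C1 - exp(3*z) + 2*exp(-3*z)/3


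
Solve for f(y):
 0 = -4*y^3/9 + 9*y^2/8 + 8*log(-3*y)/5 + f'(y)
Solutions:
 f(y) = C1 + y^4/9 - 3*y^3/8 - 8*y*log(-y)/5 + 8*y*(1 - log(3))/5


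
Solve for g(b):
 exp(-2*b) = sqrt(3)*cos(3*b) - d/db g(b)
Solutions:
 g(b) = C1 + sqrt(3)*sin(3*b)/3 + exp(-2*b)/2


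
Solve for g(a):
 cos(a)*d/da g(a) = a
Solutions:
 g(a) = C1 + Integral(a/cos(a), a)


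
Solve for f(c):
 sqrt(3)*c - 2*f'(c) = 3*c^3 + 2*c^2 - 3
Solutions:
 f(c) = C1 - 3*c^4/8 - c^3/3 + sqrt(3)*c^2/4 + 3*c/2


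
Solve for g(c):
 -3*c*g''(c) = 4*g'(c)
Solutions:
 g(c) = C1 + C2/c^(1/3)


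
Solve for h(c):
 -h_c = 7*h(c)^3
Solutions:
 h(c) = -sqrt(2)*sqrt(-1/(C1 - 7*c))/2
 h(c) = sqrt(2)*sqrt(-1/(C1 - 7*c))/2


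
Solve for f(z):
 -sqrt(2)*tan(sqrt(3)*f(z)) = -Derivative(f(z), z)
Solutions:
 f(z) = sqrt(3)*(pi - asin(C1*exp(sqrt(6)*z)))/3
 f(z) = sqrt(3)*asin(C1*exp(sqrt(6)*z))/3


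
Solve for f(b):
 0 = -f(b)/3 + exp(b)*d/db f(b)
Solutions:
 f(b) = C1*exp(-exp(-b)/3)


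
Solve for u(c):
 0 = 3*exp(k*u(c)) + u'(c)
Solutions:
 u(c) = Piecewise((log(1/(C1*k + 3*c*k))/k, Ne(k, 0)), (nan, True))
 u(c) = Piecewise((C1 - 3*c, Eq(k, 0)), (nan, True))


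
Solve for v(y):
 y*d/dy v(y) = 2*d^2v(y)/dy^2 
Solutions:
 v(y) = C1 + C2*erfi(y/2)


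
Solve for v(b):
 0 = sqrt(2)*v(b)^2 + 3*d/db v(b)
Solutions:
 v(b) = 3/(C1 + sqrt(2)*b)


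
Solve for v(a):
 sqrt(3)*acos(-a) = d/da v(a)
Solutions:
 v(a) = C1 + sqrt(3)*(a*acos(-a) + sqrt(1 - a^2))


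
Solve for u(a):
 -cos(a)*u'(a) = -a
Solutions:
 u(a) = C1 + Integral(a/cos(a), a)


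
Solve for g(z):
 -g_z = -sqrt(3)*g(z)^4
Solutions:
 g(z) = (-1/(C1 + 3*sqrt(3)*z))^(1/3)
 g(z) = (-1/(C1 + sqrt(3)*z))^(1/3)*(-3^(2/3) - 3*3^(1/6)*I)/6
 g(z) = (-1/(C1 + sqrt(3)*z))^(1/3)*(-3^(2/3) + 3*3^(1/6)*I)/6


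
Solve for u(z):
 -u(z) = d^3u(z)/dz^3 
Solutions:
 u(z) = C3*exp(-z) + (C1*sin(sqrt(3)*z/2) + C2*cos(sqrt(3)*z/2))*exp(z/2)


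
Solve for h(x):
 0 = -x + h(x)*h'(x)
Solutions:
 h(x) = -sqrt(C1 + x^2)
 h(x) = sqrt(C1 + x^2)


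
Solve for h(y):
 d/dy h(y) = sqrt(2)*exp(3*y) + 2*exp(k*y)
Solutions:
 h(y) = C1 + sqrt(2)*exp(3*y)/3 + 2*exp(k*y)/k


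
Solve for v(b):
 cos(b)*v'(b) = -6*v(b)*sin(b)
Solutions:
 v(b) = C1*cos(b)^6


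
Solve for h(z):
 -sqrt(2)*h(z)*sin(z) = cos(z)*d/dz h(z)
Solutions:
 h(z) = C1*cos(z)^(sqrt(2))


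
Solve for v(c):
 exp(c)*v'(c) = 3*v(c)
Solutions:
 v(c) = C1*exp(-3*exp(-c))


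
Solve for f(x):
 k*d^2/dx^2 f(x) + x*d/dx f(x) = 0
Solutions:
 f(x) = C1 + C2*sqrt(k)*erf(sqrt(2)*x*sqrt(1/k)/2)


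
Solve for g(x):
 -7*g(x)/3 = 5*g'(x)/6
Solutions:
 g(x) = C1*exp(-14*x/5)


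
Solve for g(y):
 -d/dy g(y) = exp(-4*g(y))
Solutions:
 g(y) = log(-I*(C1 - 4*y)^(1/4))
 g(y) = log(I*(C1 - 4*y)^(1/4))
 g(y) = log(-(C1 - 4*y)^(1/4))
 g(y) = log(C1 - 4*y)/4


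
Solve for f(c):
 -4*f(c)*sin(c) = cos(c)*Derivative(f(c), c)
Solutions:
 f(c) = C1*cos(c)^4


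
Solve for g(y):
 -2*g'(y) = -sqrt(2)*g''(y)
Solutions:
 g(y) = C1 + C2*exp(sqrt(2)*y)


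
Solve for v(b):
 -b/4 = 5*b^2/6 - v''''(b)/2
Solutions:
 v(b) = C1 + C2*b + C3*b^2 + C4*b^3 + b^6/216 + b^5/240


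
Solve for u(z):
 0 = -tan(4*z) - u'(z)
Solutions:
 u(z) = C1 + log(cos(4*z))/4


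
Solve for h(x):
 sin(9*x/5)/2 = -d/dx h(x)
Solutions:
 h(x) = C1 + 5*cos(9*x/5)/18


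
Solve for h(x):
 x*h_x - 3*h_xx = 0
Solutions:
 h(x) = C1 + C2*erfi(sqrt(6)*x/6)


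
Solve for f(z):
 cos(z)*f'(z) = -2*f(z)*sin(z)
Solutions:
 f(z) = C1*cos(z)^2


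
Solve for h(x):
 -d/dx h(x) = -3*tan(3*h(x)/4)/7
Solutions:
 h(x) = -4*asin(C1*exp(9*x/28))/3 + 4*pi/3
 h(x) = 4*asin(C1*exp(9*x/28))/3


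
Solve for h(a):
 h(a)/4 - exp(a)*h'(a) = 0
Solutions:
 h(a) = C1*exp(-exp(-a)/4)


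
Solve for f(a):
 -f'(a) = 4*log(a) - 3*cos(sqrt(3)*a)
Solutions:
 f(a) = C1 - 4*a*log(a) + 4*a + sqrt(3)*sin(sqrt(3)*a)


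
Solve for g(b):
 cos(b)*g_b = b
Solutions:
 g(b) = C1 + Integral(b/cos(b), b)


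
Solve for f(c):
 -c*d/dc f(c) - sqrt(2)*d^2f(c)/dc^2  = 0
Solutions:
 f(c) = C1 + C2*erf(2^(1/4)*c/2)


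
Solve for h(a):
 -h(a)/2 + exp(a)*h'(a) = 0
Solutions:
 h(a) = C1*exp(-exp(-a)/2)


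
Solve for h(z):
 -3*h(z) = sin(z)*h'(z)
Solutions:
 h(z) = C1*(cos(z) + 1)^(3/2)/(cos(z) - 1)^(3/2)


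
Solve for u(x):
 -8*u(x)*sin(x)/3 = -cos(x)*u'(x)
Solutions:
 u(x) = C1/cos(x)^(8/3)


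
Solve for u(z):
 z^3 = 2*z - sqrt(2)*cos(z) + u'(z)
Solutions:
 u(z) = C1 + z^4/4 - z^2 + sqrt(2)*sin(z)


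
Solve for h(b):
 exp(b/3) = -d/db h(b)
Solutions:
 h(b) = C1 - 3*exp(b/3)


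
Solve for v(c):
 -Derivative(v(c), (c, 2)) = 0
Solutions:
 v(c) = C1 + C2*c


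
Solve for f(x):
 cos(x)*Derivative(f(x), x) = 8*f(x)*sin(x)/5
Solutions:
 f(x) = C1/cos(x)^(8/5)


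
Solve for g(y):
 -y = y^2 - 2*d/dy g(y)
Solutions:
 g(y) = C1 + y^3/6 + y^2/4


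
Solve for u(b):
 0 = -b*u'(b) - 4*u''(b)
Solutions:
 u(b) = C1 + C2*erf(sqrt(2)*b/4)


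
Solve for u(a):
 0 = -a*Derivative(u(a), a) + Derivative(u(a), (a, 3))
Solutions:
 u(a) = C1 + Integral(C2*airyai(a) + C3*airybi(a), a)


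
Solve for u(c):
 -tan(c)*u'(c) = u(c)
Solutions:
 u(c) = C1/sin(c)


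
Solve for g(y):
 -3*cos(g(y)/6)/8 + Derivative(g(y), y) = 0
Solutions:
 -3*y/8 - 3*log(sin(g(y)/6) - 1) + 3*log(sin(g(y)/6) + 1) = C1


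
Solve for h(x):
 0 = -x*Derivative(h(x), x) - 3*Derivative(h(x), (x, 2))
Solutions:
 h(x) = C1 + C2*erf(sqrt(6)*x/6)


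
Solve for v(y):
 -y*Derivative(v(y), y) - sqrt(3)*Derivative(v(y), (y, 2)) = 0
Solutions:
 v(y) = C1 + C2*erf(sqrt(2)*3^(3/4)*y/6)


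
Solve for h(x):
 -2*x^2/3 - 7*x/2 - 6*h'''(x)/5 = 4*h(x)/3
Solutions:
 h(x) = C3*exp(-30^(1/3)*x/3) - x^2/2 - 21*x/8 + (C1*sin(10^(1/3)*3^(5/6)*x/6) + C2*cos(10^(1/3)*3^(5/6)*x/6))*exp(30^(1/3)*x/6)


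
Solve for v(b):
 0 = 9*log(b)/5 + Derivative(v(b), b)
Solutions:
 v(b) = C1 - 9*b*log(b)/5 + 9*b/5


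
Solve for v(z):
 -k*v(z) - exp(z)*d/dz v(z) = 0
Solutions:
 v(z) = C1*exp(k*exp(-z))


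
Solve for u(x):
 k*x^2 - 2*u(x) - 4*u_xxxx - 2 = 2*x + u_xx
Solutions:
 u(x) = k*x^2/2 - k/2 - x + (C1*sin(2^(3/4)*x*cos(atan(sqrt(31))/2)/2) + C2*cos(2^(3/4)*x*cos(atan(sqrt(31))/2)/2))*exp(-2^(3/4)*x*sin(atan(sqrt(31))/2)/2) + (C3*sin(2^(3/4)*x*cos(atan(sqrt(31))/2)/2) + C4*cos(2^(3/4)*x*cos(atan(sqrt(31))/2)/2))*exp(2^(3/4)*x*sin(atan(sqrt(31))/2)/2) - 1


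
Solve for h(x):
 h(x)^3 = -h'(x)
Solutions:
 h(x) = -sqrt(2)*sqrt(-1/(C1 - x))/2
 h(x) = sqrt(2)*sqrt(-1/(C1 - x))/2


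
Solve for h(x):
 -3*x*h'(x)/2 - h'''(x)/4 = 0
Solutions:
 h(x) = C1 + Integral(C2*airyai(-6^(1/3)*x) + C3*airybi(-6^(1/3)*x), x)


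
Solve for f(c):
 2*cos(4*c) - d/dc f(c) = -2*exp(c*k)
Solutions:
 f(c) = C1 + sin(4*c)/2 + 2*exp(c*k)/k


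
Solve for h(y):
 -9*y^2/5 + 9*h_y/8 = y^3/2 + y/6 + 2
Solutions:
 h(y) = C1 + y^4/9 + 8*y^3/15 + 2*y^2/27 + 16*y/9


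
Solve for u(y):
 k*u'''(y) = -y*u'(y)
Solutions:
 u(y) = C1 + Integral(C2*airyai(y*(-1/k)^(1/3)) + C3*airybi(y*(-1/k)^(1/3)), y)


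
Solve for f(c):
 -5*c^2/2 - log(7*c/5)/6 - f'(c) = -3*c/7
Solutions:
 f(c) = C1 - 5*c^3/6 + 3*c^2/14 - c*log(c)/6 - c*log(7)/6 + c/6 + c*log(5)/6


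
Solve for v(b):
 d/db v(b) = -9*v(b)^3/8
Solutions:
 v(b) = -2*sqrt(-1/(C1 - 9*b))
 v(b) = 2*sqrt(-1/(C1 - 9*b))


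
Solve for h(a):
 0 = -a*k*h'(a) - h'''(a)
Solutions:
 h(a) = C1 + Integral(C2*airyai(a*(-k)^(1/3)) + C3*airybi(a*(-k)^(1/3)), a)


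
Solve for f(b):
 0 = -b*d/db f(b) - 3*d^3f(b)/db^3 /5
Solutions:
 f(b) = C1 + Integral(C2*airyai(-3^(2/3)*5^(1/3)*b/3) + C3*airybi(-3^(2/3)*5^(1/3)*b/3), b)


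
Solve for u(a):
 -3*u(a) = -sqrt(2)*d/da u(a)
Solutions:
 u(a) = C1*exp(3*sqrt(2)*a/2)


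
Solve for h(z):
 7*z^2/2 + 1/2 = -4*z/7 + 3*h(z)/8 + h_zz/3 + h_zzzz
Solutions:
 h(z) = 28*z^2/3 + 32*z/21 + (C1*sin(6^(1/4)*z*cos(atan(5*sqrt(2)/2)/2)/2) + C2*cos(6^(1/4)*z*cos(atan(5*sqrt(2)/2)/2)/2))*exp(-6^(1/4)*z*sin(atan(5*sqrt(2)/2)/2)/2) + (C3*sin(6^(1/4)*z*cos(atan(5*sqrt(2)/2)/2)/2) + C4*cos(6^(1/4)*z*cos(atan(5*sqrt(2)/2)/2)/2))*exp(6^(1/4)*z*sin(atan(5*sqrt(2)/2)/2)/2) - 412/27


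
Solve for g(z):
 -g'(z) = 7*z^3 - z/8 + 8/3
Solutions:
 g(z) = C1 - 7*z^4/4 + z^2/16 - 8*z/3


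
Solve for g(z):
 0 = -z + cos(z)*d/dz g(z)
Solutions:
 g(z) = C1 + Integral(z/cos(z), z)


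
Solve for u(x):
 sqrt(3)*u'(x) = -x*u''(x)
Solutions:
 u(x) = C1 + C2*x^(1 - sqrt(3))


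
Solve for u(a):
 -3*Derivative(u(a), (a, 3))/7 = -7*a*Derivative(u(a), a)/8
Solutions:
 u(a) = C1 + Integral(C2*airyai(21^(2/3)*a/6) + C3*airybi(21^(2/3)*a/6), a)


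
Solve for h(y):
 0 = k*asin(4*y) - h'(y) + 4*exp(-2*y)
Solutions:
 h(y) = C1 + k*y*asin(4*y) + k*sqrt(1 - 16*y^2)/4 - 2*exp(-2*y)


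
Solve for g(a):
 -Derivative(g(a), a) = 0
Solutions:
 g(a) = C1


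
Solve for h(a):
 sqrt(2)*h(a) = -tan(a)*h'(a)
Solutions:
 h(a) = C1/sin(a)^(sqrt(2))


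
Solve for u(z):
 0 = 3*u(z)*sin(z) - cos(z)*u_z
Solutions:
 u(z) = C1/cos(z)^3


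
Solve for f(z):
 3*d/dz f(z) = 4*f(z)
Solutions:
 f(z) = C1*exp(4*z/3)


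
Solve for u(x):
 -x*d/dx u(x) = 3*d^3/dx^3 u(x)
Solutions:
 u(x) = C1 + Integral(C2*airyai(-3^(2/3)*x/3) + C3*airybi(-3^(2/3)*x/3), x)


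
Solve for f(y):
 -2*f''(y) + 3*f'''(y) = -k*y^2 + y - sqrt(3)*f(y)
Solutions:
 f(y) = C1*exp(y*(8*2^(1/3)/(-16 + sqrt(-256 + (-16 + 243*sqrt(3))^2) + 243*sqrt(3))^(1/3) + 8 + 2^(2/3)*(-16 + sqrt(-256 + (-16 + 243*sqrt(3))^2) + 243*sqrt(3))^(1/3))/36)*sin(2^(1/3)*sqrt(3)*y*(-2^(1/3)*(-16 + 27*sqrt(-256/729 + (-16/27 + 9*sqrt(3))^2) + 243*sqrt(3))^(1/3) + 8/(-16 + 27*sqrt(-256/729 + (-16/27 + 9*sqrt(3))^2) + 243*sqrt(3))^(1/3))/36) + C2*exp(y*(8*2^(1/3)/(-16 + sqrt(-256 + (-16 + 243*sqrt(3))^2) + 243*sqrt(3))^(1/3) + 8 + 2^(2/3)*(-16 + sqrt(-256 + (-16 + 243*sqrt(3))^2) + 243*sqrt(3))^(1/3))/36)*cos(2^(1/3)*sqrt(3)*y*(-2^(1/3)*(-16 + 27*sqrt(-256/729 + (-16/27 + 9*sqrt(3))^2) + 243*sqrt(3))^(1/3) + 8/(-16 + 27*sqrt(-256/729 + (-16/27 + 9*sqrt(3))^2) + 243*sqrt(3))^(1/3))/36) + C3*exp(y*(-2^(2/3)*(-16 + sqrt(-256 + (-16 + 243*sqrt(3))^2) + 243*sqrt(3))^(1/3) - 8*2^(1/3)/(-16 + sqrt(-256 + (-16 + 243*sqrt(3))^2) + 243*sqrt(3))^(1/3) + 4)/18) - sqrt(3)*k*y^2/3 - 4*k/3 + sqrt(3)*y/3


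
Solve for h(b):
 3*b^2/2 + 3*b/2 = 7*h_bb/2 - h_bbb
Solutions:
 h(b) = C1 + C2*b + C3*exp(7*b/2) + b^4/28 + 11*b^3/98 + 33*b^2/343


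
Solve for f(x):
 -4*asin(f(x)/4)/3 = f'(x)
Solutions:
 Integral(1/asin(_y/4), (_y, f(x))) = C1 - 4*x/3


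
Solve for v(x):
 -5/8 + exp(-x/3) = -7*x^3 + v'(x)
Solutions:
 v(x) = C1 + 7*x^4/4 - 5*x/8 - 3*exp(-x/3)


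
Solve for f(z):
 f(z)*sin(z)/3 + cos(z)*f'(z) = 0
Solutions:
 f(z) = C1*cos(z)^(1/3)


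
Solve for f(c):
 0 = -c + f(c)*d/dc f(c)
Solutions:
 f(c) = -sqrt(C1 + c^2)
 f(c) = sqrt(C1 + c^2)


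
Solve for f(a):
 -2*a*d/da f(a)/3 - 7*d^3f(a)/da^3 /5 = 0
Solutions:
 f(a) = C1 + Integral(C2*airyai(-10^(1/3)*21^(2/3)*a/21) + C3*airybi(-10^(1/3)*21^(2/3)*a/21), a)


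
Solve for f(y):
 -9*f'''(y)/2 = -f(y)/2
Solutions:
 f(y) = C3*exp(3^(1/3)*y/3) + (C1*sin(3^(5/6)*y/6) + C2*cos(3^(5/6)*y/6))*exp(-3^(1/3)*y/6)


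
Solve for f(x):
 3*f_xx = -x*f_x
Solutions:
 f(x) = C1 + C2*erf(sqrt(6)*x/6)


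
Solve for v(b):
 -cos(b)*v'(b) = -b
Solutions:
 v(b) = C1 + Integral(b/cos(b), b)


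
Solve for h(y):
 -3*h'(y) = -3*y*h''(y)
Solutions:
 h(y) = C1 + C2*y^2


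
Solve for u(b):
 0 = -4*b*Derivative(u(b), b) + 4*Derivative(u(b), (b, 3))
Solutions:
 u(b) = C1 + Integral(C2*airyai(b) + C3*airybi(b), b)


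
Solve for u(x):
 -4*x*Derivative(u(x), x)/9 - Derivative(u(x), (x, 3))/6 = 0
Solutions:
 u(x) = C1 + Integral(C2*airyai(-2*3^(2/3)*x/3) + C3*airybi(-2*3^(2/3)*x/3), x)


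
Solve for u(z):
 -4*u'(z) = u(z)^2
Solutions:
 u(z) = 4/(C1 + z)


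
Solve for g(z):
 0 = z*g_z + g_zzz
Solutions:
 g(z) = C1 + Integral(C2*airyai(-z) + C3*airybi(-z), z)


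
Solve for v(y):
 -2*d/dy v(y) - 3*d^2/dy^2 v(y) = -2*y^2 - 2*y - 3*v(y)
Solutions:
 v(y) = C1*exp(y*(-1 + sqrt(10))/3) + C2*exp(-y*(1 + sqrt(10))/3) - 2*y^2/3 - 14*y/9 - 64/27


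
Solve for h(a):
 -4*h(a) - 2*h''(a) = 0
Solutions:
 h(a) = C1*sin(sqrt(2)*a) + C2*cos(sqrt(2)*a)


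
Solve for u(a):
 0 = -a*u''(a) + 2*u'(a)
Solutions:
 u(a) = C1 + C2*a^3


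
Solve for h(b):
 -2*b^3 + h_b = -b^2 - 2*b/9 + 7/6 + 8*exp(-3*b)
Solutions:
 h(b) = C1 + b^4/2 - b^3/3 - b^2/9 + 7*b/6 - 8*exp(-3*b)/3


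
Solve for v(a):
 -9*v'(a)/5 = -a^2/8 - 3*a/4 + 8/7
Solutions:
 v(a) = C1 + 5*a^3/216 + 5*a^2/24 - 40*a/63


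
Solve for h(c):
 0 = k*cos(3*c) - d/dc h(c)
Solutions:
 h(c) = C1 + k*sin(3*c)/3


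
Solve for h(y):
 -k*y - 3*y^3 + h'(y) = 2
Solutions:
 h(y) = C1 + k*y^2/2 + 3*y^4/4 + 2*y


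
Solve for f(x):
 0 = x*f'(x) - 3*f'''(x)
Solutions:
 f(x) = C1 + Integral(C2*airyai(3^(2/3)*x/3) + C3*airybi(3^(2/3)*x/3), x)


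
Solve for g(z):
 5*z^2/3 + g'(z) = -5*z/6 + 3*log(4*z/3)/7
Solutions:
 g(z) = C1 - 5*z^3/9 - 5*z^2/12 + 3*z*log(z)/7 - 3*z*log(3)/7 - 3*z/7 + 6*z*log(2)/7


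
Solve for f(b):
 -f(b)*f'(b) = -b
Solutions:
 f(b) = -sqrt(C1 + b^2)
 f(b) = sqrt(C1 + b^2)


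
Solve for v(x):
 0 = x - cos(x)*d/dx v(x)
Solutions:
 v(x) = C1 + Integral(x/cos(x), x)


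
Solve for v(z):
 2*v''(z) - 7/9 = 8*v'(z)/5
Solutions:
 v(z) = C1 + C2*exp(4*z/5) - 35*z/72


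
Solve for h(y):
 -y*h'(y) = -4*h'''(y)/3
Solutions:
 h(y) = C1 + Integral(C2*airyai(6^(1/3)*y/2) + C3*airybi(6^(1/3)*y/2), y)


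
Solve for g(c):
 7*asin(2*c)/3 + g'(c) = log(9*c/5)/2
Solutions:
 g(c) = C1 + c*log(c)/2 - 7*c*asin(2*c)/3 - c*log(5)/2 - c/2 + c*log(3) - 7*sqrt(1 - 4*c^2)/6


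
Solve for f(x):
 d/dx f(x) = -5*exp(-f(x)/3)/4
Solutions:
 f(x) = 3*log(C1 - 5*x/12)


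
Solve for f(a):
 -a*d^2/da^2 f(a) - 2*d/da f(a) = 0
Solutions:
 f(a) = C1 + C2/a


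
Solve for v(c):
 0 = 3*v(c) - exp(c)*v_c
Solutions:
 v(c) = C1*exp(-3*exp(-c))


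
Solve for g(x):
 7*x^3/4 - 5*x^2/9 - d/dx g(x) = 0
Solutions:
 g(x) = C1 + 7*x^4/16 - 5*x^3/27


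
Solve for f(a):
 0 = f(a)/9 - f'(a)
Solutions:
 f(a) = C1*exp(a/9)


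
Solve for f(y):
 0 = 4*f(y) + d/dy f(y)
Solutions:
 f(y) = C1*exp(-4*y)


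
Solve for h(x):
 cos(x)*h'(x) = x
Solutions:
 h(x) = C1 + Integral(x/cos(x), x)


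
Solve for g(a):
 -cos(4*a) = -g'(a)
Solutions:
 g(a) = C1 + sin(4*a)/4


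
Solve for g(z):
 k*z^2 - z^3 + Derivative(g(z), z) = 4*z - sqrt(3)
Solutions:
 g(z) = C1 - k*z^3/3 + z^4/4 + 2*z^2 - sqrt(3)*z


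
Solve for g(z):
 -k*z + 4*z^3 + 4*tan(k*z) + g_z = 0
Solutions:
 g(z) = C1 + k*z^2/2 - z^4 - 4*Piecewise((-log(cos(k*z))/k, Ne(k, 0)), (0, True))


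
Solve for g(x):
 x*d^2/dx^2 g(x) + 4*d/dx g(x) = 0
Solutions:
 g(x) = C1 + C2/x^3


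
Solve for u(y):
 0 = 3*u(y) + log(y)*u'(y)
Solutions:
 u(y) = C1*exp(-3*li(y))


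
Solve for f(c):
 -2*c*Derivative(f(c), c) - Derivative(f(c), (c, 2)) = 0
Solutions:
 f(c) = C1 + C2*erf(c)


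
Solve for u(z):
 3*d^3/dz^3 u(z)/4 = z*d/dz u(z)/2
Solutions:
 u(z) = C1 + Integral(C2*airyai(2^(1/3)*3^(2/3)*z/3) + C3*airybi(2^(1/3)*3^(2/3)*z/3), z)


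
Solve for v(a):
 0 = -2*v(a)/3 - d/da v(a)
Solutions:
 v(a) = C1*exp(-2*a/3)


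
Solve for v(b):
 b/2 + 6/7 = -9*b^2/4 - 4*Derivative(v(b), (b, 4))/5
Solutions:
 v(b) = C1 + C2*b + C3*b^2 + C4*b^3 - b^6/128 - b^5/192 - 5*b^4/112


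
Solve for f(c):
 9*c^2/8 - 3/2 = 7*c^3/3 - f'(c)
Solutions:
 f(c) = C1 + 7*c^4/12 - 3*c^3/8 + 3*c/2


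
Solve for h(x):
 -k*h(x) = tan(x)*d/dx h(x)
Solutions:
 h(x) = C1*exp(-k*log(sin(x)))


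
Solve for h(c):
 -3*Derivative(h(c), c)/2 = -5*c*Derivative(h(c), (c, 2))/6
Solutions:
 h(c) = C1 + C2*c^(14/5)


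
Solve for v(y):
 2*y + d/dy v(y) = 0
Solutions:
 v(y) = C1 - y^2


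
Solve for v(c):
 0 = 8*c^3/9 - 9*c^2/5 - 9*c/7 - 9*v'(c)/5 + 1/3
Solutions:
 v(c) = C1 + 10*c^4/81 - c^3/3 - 5*c^2/14 + 5*c/27


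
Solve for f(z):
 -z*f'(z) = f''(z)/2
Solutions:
 f(z) = C1 + C2*erf(z)


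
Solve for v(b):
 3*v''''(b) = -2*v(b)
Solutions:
 v(b) = (C1*sin(6^(3/4)*b/6) + C2*cos(6^(3/4)*b/6))*exp(-6^(3/4)*b/6) + (C3*sin(6^(3/4)*b/6) + C4*cos(6^(3/4)*b/6))*exp(6^(3/4)*b/6)


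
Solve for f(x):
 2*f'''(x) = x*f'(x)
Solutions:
 f(x) = C1 + Integral(C2*airyai(2^(2/3)*x/2) + C3*airybi(2^(2/3)*x/2), x)


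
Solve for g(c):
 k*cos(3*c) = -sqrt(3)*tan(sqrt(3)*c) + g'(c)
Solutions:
 g(c) = C1 + k*sin(3*c)/3 - log(cos(sqrt(3)*c))


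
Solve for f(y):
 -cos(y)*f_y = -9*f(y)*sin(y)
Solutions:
 f(y) = C1/cos(y)^9


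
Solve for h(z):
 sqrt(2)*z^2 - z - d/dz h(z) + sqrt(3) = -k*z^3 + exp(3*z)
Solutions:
 h(z) = C1 + k*z^4/4 + sqrt(2)*z^3/3 - z^2/2 + sqrt(3)*z - exp(3*z)/3


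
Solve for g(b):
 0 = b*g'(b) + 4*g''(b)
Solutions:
 g(b) = C1 + C2*erf(sqrt(2)*b/4)


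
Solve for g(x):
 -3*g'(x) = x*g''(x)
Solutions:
 g(x) = C1 + C2/x^2


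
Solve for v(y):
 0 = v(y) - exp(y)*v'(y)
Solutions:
 v(y) = C1*exp(-exp(-y))


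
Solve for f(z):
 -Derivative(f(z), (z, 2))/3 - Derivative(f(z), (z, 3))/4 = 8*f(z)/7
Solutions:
 f(z) = C1*exp(z*(-28 + 14*2^(2/3)*7^(1/3)/(27*sqrt(785) + 757)^(1/3) + 2^(1/3)*7^(2/3)*(27*sqrt(785) + 757)^(1/3))/63)*sin(14^(1/3)*sqrt(3)*z*(-7^(1/3)*(27*sqrt(785) + 757)^(1/3) + 14*2^(1/3)/(27*sqrt(785) + 757)^(1/3))/63) + C2*exp(z*(-28 + 14*2^(2/3)*7^(1/3)/(27*sqrt(785) + 757)^(1/3) + 2^(1/3)*7^(2/3)*(27*sqrt(785) + 757)^(1/3))/63)*cos(14^(1/3)*sqrt(3)*z*(-7^(1/3)*(27*sqrt(785) + 757)^(1/3) + 14*2^(1/3)/(27*sqrt(785) + 757)^(1/3))/63) + C3*exp(-2*z*(14*2^(2/3)*7^(1/3)/(27*sqrt(785) + 757)^(1/3) + 14 + 2^(1/3)*7^(2/3)*(27*sqrt(785) + 757)^(1/3))/63)


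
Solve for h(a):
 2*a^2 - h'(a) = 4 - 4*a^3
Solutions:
 h(a) = C1 + a^4 + 2*a^3/3 - 4*a


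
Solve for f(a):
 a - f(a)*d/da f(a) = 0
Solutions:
 f(a) = -sqrt(C1 + a^2)
 f(a) = sqrt(C1 + a^2)


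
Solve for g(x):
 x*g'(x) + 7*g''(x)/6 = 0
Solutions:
 g(x) = C1 + C2*erf(sqrt(21)*x/7)


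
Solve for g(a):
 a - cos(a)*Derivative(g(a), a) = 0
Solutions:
 g(a) = C1 + Integral(a/cos(a), a)


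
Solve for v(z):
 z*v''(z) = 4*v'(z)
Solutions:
 v(z) = C1 + C2*z^5


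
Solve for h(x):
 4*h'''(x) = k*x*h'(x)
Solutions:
 h(x) = C1 + Integral(C2*airyai(2^(1/3)*k^(1/3)*x/2) + C3*airybi(2^(1/3)*k^(1/3)*x/2), x)


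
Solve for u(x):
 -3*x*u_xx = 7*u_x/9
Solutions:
 u(x) = C1 + C2*x^(20/27)


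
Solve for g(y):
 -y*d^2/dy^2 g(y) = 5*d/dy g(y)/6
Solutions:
 g(y) = C1 + C2*y^(1/6)


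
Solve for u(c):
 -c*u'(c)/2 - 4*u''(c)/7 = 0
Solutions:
 u(c) = C1 + C2*erf(sqrt(7)*c/4)


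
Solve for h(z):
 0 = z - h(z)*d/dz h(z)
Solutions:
 h(z) = -sqrt(C1 + z^2)
 h(z) = sqrt(C1 + z^2)


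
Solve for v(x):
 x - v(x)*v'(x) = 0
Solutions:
 v(x) = -sqrt(C1 + x^2)
 v(x) = sqrt(C1 + x^2)


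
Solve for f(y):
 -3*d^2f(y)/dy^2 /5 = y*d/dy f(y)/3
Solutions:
 f(y) = C1 + C2*erf(sqrt(10)*y/6)


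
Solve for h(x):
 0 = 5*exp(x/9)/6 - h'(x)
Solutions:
 h(x) = C1 + 15*exp(x/9)/2


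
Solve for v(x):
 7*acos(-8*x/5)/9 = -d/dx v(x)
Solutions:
 v(x) = C1 - 7*x*acos(-8*x/5)/9 - 7*sqrt(25 - 64*x^2)/72


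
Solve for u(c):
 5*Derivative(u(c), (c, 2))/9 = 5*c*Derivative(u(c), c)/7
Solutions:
 u(c) = C1 + C2*erfi(3*sqrt(14)*c/14)


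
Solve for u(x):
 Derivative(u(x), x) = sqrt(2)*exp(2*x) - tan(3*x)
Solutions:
 u(x) = C1 + sqrt(2)*exp(2*x)/2 + log(cos(3*x))/3


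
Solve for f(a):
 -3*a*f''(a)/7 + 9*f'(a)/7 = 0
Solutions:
 f(a) = C1 + C2*a^4


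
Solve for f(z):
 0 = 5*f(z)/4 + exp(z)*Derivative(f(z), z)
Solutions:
 f(z) = C1*exp(5*exp(-z)/4)


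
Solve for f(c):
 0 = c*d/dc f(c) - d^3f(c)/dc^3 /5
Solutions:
 f(c) = C1 + Integral(C2*airyai(5^(1/3)*c) + C3*airybi(5^(1/3)*c), c)


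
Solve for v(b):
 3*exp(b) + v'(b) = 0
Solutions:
 v(b) = C1 - 3*exp(b)


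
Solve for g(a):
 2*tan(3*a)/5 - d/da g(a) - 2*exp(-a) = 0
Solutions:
 g(a) = C1 + log(tan(3*a)^2 + 1)/15 + 2*exp(-a)


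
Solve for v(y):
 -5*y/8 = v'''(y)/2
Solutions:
 v(y) = C1 + C2*y + C3*y^2 - 5*y^4/96


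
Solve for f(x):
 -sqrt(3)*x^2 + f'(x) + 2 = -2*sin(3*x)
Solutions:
 f(x) = C1 + sqrt(3)*x^3/3 - 2*x + 2*cos(3*x)/3


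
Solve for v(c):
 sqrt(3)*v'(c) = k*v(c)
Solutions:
 v(c) = C1*exp(sqrt(3)*c*k/3)


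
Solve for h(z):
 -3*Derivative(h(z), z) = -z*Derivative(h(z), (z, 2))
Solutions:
 h(z) = C1 + C2*z^4


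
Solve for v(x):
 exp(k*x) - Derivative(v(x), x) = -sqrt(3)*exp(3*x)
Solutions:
 v(x) = C1 + sqrt(3)*exp(3*x)/3 + exp(k*x)/k


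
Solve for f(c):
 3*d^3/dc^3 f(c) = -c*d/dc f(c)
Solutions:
 f(c) = C1 + Integral(C2*airyai(-3^(2/3)*c/3) + C3*airybi(-3^(2/3)*c/3), c)


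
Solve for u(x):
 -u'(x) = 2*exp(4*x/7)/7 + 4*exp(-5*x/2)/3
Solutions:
 u(x) = C1 - exp(4*x/7)/2 + 8*exp(-5*x/2)/15


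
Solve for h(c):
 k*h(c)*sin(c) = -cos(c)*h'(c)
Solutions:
 h(c) = C1*exp(k*log(cos(c)))


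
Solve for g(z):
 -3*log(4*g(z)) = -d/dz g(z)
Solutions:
 -Integral(1/(log(_y) + 2*log(2)), (_y, g(z)))/3 = C1 - z


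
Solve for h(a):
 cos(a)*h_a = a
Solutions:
 h(a) = C1 + Integral(a/cos(a), a)


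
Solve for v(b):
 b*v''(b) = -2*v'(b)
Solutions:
 v(b) = C1 + C2/b


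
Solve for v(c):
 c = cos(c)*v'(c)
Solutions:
 v(c) = C1 + Integral(c/cos(c), c)


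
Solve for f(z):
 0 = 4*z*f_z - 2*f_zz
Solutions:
 f(z) = C1 + C2*erfi(z)


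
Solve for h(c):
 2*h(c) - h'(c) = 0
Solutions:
 h(c) = C1*exp(2*c)


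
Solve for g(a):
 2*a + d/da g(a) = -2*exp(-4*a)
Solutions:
 g(a) = C1 - a^2 + exp(-4*a)/2


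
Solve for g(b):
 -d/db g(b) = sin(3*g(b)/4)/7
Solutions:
 b/7 + 2*log(cos(3*g(b)/4) - 1)/3 - 2*log(cos(3*g(b)/4) + 1)/3 = C1


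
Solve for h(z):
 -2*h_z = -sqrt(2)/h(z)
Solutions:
 h(z) = -sqrt(C1 + sqrt(2)*z)
 h(z) = sqrt(C1 + sqrt(2)*z)


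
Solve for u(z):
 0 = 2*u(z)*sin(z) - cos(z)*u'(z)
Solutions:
 u(z) = C1/cos(z)^2


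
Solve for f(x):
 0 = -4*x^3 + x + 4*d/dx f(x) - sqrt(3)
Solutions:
 f(x) = C1 + x^4/4 - x^2/8 + sqrt(3)*x/4


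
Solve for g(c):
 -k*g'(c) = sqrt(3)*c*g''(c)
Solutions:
 g(c) = C1 + c^(-sqrt(3)*re(k)/3 + 1)*(C2*sin(sqrt(3)*log(c)*Abs(im(k))/3) + C3*cos(sqrt(3)*log(c)*im(k)/3))


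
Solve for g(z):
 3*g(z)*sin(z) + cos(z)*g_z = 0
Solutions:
 g(z) = C1*cos(z)^3


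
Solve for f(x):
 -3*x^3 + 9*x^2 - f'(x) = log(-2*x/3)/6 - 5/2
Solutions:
 f(x) = C1 - 3*x^4/4 + 3*x^3 - x*log(-x)/6 + x*(-log(2) + log(3) + 16)/6


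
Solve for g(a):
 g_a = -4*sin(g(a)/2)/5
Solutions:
 4*a/5 + log(cos(g(a)/2) - 1) - log(cos(g(a)/2) + 1) = C1


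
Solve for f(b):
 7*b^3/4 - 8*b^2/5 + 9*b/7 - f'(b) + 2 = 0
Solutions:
 f(b) = C1 + 7*b^4/16 - 8*b^3/15 + 9*b^2/14 + 2*b


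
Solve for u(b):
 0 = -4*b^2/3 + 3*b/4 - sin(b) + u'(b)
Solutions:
 u(b) = C1 + 4*b^3/9 - 3*b^2/8 - cos(b)


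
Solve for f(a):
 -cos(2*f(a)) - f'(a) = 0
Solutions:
 f(a) = -asin((C1 + exp(4*a))/(C1 - exp(4*a)))/2 + pi/2
 f(a) = asin((C1 + exp(4*a))/(C1 - exp(4*a)))/2


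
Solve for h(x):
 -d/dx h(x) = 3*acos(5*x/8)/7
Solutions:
 h(x) = C1 - 3*x*acos(5*x/8)/7 + 3*sqrt(64 - 25*x^2)/35


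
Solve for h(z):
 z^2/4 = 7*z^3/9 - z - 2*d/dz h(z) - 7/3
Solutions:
 h(z) = C1 + 7*z^4/72 - z^3/24 - z^2/4 - 7*z/6


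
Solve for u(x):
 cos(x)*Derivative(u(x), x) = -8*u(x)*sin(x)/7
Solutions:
 u(x) = C1*cos(x)^(8/7)


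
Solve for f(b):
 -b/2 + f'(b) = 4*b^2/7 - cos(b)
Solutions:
 f(b) = C1 + 4*b^3/21 + b^2/4 - sin(b)


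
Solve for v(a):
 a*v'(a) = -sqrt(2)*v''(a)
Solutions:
 v(a) = C1 + C2*erf(2^(1/4)*a/2)


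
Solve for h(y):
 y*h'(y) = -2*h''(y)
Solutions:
 h(y) = C1 + C2*erf(y/2)


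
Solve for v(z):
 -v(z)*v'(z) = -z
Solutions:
 v(z) = -sqrt(C1 + z^2)
 v(z) = sqrt(C1 + z^2)


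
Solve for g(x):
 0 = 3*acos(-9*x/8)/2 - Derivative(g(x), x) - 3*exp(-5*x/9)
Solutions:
 g(x) = C1 + 3*x*acos(-9*x/8)/2 + sqrt(64 - 81*x^2)/6 + 27*exp(-5*x/9)/5


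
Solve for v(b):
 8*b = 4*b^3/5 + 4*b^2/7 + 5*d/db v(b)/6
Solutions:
 v(b) = C1 - 6*b^4/25 - 8*b^3/35 + 24*b^2/5


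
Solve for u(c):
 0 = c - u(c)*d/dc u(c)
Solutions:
 u(c) = -sqrt(C1 + c^2)
 u(c) = sqrt(C1 + c^2)


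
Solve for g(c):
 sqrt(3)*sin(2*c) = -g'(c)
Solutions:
 g(c) = C1 + sqrt(3)*cos(2*c)/2


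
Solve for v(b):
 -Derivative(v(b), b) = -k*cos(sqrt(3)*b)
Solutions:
 v(b) = C1 + sqrt(3)*k*sin(sqrt(3)*b)/3


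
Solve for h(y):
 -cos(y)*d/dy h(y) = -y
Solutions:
 h(y) = C1 + Integral(y/cos(y), y)


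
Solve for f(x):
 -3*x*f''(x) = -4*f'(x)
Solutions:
 f(x) = C1 + C2*x^(7/3)


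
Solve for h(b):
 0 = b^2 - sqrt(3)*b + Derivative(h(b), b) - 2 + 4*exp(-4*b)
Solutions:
 h(b) = C1 - b^3/3 + sqrt(3)*b^2/2 + 2*b + exp(-4*b)


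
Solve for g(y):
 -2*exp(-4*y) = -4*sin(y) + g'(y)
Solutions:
 g(y) = C1 - 4*cos(y) + exp(-4*y)/2


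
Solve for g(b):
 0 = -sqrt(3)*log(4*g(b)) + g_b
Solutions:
 -sqrt(3)*Integral(1/(log(_y) + 2*log(2)), (_y, g(b)))/3 = C1 - b


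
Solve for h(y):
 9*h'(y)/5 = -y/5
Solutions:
 h(y) = C1 - y^2/18


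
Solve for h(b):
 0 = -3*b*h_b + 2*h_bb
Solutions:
 h(b) = C1 + C2*erfi(sqrt(3)*b/2)


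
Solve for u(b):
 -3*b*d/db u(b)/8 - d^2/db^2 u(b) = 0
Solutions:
 u(b) = C1 + C2*erf(sqrt(3)*b/4)


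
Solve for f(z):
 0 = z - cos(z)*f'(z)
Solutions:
 f(z) = C1 + Integral(z/cos(z), z)


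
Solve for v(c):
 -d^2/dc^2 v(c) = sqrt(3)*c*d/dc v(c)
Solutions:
 v(c) = C1 + C2*erf(sqrt(2)*3^(1/4)*c/2)


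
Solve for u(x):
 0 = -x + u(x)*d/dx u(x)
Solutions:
 u(x) = -sqrt(C1 + x^2)
 u(x) = sqrt(C1 + x^2)


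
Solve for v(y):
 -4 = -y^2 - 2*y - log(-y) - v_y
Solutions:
 v(y) = C1 - y^3/3 - y^2 - y*log(-y) + 5*y


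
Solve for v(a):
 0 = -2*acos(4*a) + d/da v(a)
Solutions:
 v(a) = C1 + 2*a*acos(4*a) - sqrt(1 - 16*a^2)/2


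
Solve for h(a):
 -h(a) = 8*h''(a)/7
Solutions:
 h(a) = C1*sin(sqrt(14)*a/4) + C2*cos(sqrt(14)*a/4)


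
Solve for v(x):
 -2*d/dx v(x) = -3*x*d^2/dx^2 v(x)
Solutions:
 v(x) = C1 + C2*x^(5/3)


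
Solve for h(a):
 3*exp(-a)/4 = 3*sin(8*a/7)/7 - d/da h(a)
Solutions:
 h(a) = C1 - 3*cos(8*a/7)/8 + 3*exp(-a)/4


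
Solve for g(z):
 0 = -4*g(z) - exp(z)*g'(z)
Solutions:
 g(z) = C1*exp(4*exp(-z))


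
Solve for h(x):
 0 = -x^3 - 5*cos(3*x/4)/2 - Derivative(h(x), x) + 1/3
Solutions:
 h(x) = C1 - x^4/4 + x/3 - 10*sin(3*x/4)/3


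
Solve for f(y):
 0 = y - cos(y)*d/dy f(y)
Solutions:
 f(y) = C1 + Integral(y/cos(y), y)


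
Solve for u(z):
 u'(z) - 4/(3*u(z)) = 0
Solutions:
 u(z) = -sqrt(C1 + 24*z)/3
 u(z) = sqrt(C1 + 24*z)/3


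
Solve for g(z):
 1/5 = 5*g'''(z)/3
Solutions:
 g(z) = C1 + C2*z + C3*z^2 + z^3/50


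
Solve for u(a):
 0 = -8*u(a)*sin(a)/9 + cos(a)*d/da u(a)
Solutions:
 u(a) = C1/cos(a)^(8/9)


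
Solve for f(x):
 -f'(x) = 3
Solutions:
 f(x) = C1 - 3*x


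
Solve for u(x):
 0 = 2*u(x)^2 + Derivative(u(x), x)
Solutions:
 u(x) = 1/(C1 + 2*x)


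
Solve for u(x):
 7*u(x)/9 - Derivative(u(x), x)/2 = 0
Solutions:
 u(x) = C1*exp(14*x/9)


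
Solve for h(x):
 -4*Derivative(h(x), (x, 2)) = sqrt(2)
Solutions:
 h(x) = C1 + C2*x - sqrt(2)*x^2/8


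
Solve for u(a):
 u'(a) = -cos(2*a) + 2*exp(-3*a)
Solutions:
 u(a) = C1 - sin(2*a)/2 - 2*exp(-3*a)/3


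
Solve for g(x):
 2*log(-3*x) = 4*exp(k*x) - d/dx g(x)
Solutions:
 g(x) = C1 - 2*x*log(-x) + 2*x*(1 - log(3)) + Piecewise((4*exp(k*x)/k, Ne(k, 0)), (4*x, True))


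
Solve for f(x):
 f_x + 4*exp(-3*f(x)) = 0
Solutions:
 f(x) = log(C1 - 12*x)/3
 f(x) = log((-3^(1/3) - 3^(5/6)*I)*(C1 - 4*x)^(1/3)/2)
 f(x) = log((-3^(1/3) + 3^(5/6)*I)*(C1 - 4*x)^(1/3)/2)


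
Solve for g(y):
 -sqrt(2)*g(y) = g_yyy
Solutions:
 g(y) = C3*exp(-2^(1/6)*y) + (C1*sin(2^(1/6)*sqrt(3)*y/2) + C2*cos(2^(1/6)*sqrt(3)*y/2))*exp(2^(1/6)*y/2)


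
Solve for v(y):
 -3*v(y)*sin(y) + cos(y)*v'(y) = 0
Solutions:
 v(y) = C1/cos(y)^3


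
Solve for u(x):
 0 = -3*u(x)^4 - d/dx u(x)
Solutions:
 u(x) = (-3^(2/3) - 3*3^(1/6)*I)*(1/(C1 + 3*x))^(1/3)/6
 u(x) = (-3^(2/3) + 3*3^(1/6)*I)*(1/(C1 + 3*x))^(1/3)/6
 u(x) = (1/(C1 + 9*x))^(1/3)


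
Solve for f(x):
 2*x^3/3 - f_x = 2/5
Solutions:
 f(x) = C1 + x^4/6 - 2*x/5


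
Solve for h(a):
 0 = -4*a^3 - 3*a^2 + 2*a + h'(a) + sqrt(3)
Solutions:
 h(a) = C1 + a^4 + a^3 - a^2 - sqrt(3)*a


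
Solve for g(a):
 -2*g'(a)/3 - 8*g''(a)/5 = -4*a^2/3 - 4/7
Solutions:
 g(a) = C1 + C2*exp(-5*a/12) + 2*a^3/3 - 24*a^2/5 + 4182*a/175


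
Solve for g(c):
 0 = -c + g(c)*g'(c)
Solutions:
 g(c) = -sqrt(C1 + c^2)
 g(c) = sqrt(C1 + c^2)


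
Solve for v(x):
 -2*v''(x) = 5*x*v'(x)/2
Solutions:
 v(x) = C1 + C2*erf(sqrt(10)*x/4)


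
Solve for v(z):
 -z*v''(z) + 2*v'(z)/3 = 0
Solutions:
 v(z) = C1 + C2*z^(5/3)


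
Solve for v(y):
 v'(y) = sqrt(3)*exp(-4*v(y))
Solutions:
 v(y) = log(-I*(C1 + 4*sqrt(3)*y)^(1/4))
 v(y) = log(I*(C1 + 4*sqrt(3)*y)^(1/4))
 v(y) = log(-(C1 + 4*sqrt(3)*y)^(1/4))
 v(y) = log(C1 + 4*sqrt(3)*y)/4


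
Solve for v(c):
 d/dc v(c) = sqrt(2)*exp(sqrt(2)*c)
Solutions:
 v(c) = C1 + exp(sqrt(2)*c)


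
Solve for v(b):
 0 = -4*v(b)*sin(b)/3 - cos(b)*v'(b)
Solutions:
 v(b) = C1*cos(b)^(4/3)


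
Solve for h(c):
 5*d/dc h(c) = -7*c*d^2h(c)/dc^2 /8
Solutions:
 h(c) = C1 + C2/c^(33/7)


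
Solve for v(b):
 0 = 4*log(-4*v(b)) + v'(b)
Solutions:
 Integral(1/(log(-_y) + 2*log(2)), (_y, v(b)))/4 = C1 - b


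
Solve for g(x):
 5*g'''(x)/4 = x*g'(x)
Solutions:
 g(x) = C1 + Integral(C2*airyai(10^(2/3)*x/5) + C3*airybi(10^(2/3)*x/5), x)


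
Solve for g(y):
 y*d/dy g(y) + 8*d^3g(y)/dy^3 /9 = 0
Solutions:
 g(y) = C1 + Integral(C2*airyai(-3^(2/3)*y/2) + C3*airybi(-3^(2/3)*y/2), y)


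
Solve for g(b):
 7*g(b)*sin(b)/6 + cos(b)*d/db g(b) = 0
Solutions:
 g(b) = C1*cos(b)^(7/6)


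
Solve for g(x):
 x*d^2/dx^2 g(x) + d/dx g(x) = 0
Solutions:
 g(x) = C1 + C2*log(x)


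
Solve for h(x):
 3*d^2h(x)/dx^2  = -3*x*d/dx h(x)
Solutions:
 h(x) = C1 + C2*erf(sqrt(2)*x/2)


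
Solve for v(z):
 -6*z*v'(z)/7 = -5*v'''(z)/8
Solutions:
 v(z) = C1 + Integral(C2*airyai(2*35^(2/3)*6^(1/3)*z/35) + C3*airybi(2*35^(2/3)*6^(1/3)*z/35), z)


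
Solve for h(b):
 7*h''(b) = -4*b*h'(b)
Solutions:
 h(b) = C1 + C2*erf(sqrt(14)*b/7)


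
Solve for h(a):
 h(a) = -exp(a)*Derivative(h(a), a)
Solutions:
 h(a) = C1*exp(exp(-a))


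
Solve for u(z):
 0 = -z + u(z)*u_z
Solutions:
 u(z) = -sqrt(C1 + z^2)
 u(z) = sqrt(C1 + z^2)


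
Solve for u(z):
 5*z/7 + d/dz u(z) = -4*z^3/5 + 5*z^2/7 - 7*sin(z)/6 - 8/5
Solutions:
 u(z) = C1 - z^4/5 + 5*z^3/21 - 5*z^2/14 - 8*z/5 + 7*cos(z)/6


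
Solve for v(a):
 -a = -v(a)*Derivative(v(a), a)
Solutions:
 v(a) = -sqrt(C1 + a^2)
 v(a) = sqrt(C1 + a^2)


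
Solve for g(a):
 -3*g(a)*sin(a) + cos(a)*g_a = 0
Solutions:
 g(a) = C1/cos(a)^3


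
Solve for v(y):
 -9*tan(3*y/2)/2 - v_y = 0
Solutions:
 v(y) = C1 + 3*log(cos(3*y/2))


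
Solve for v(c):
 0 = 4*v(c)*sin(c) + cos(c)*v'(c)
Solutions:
 v(c) = C1*cos(c)^4


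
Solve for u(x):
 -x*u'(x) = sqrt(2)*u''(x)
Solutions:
 u(x) = C1 + C2*erf(2^(1/4)*x/2)


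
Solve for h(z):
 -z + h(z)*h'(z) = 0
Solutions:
 h(z) = -sqrt(C1 + z^2)
 h(z) = sqrt(C1 + z^2)


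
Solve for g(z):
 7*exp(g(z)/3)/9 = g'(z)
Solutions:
 g(z) = 3*log(-1/(C1 + 7*z)) + 9*log(3)


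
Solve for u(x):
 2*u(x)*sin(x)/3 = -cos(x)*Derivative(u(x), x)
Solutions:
 u(x) = C1*cos(x)^(2/3)


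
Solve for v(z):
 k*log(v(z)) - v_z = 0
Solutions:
 li(v(z)) = C1 + k*z


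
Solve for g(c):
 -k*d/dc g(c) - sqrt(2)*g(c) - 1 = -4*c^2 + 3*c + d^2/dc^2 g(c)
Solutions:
 g(c) = C1*exp(c*(-k + sqrt(k^2 - 4*sqrt(2)))/2) + C2*exp(-c*(k + sqrt(k^2 - 4*sqrt(2)))/2) + 2*sqrt(2)*c^2 - 4*c*k - 3*sqrt(2)*c/2 + 2*sqrt(2)*k^2 + 3*k/2 - 4 - sqrt(2)/2


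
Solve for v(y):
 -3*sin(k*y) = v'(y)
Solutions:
 v(y) = C1 + 3*cos(k*y)/k


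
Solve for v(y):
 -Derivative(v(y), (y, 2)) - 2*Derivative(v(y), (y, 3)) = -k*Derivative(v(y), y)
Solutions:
 v(y) = C1 + C2*exp(y*(sqrt(8*k + 1) - 1)/4) + C3*exp(-y*(sqrt(8*k + 1) + 1)/4)


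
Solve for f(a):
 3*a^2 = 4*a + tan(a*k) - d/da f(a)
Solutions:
 f(a) = C1 - a^3 + 2*a^2 + Piecewise((-log(cos(a*k))/k, Ne(k, 0)), (0, True))


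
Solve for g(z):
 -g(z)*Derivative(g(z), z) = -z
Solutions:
 g(z) = -sqrt(C1 + z^2)
 g(z) = sqrt(C1 + z^2)


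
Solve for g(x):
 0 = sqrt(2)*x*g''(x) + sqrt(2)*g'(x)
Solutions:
 g(x) = C1 + C2*log(x)


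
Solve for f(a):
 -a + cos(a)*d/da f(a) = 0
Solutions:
 f(a) = C1 + Integral(a/cos(a), a)


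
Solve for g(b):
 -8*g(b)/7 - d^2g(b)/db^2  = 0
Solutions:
 g(b) = C1*sin(2*sqrt(14)*b/7) + C2*cos(2*sqrt(14)*b/7)


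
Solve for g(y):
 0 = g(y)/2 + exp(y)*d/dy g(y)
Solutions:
 g(y) = C1*exp(exp(-y)/2)


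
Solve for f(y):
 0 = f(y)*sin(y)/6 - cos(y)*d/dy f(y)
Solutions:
 f(y) = C1/cos(y)^(1/6)


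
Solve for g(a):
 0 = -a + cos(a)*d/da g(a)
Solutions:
 g(a) = C1 + Integral(a/cos(a), a)


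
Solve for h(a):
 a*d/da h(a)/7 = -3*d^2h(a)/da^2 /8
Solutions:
 h(a) = C1 + C2*erf(2*sqrt(21)*a/21)


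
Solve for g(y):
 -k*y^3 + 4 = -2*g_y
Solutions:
 g(y) = C1 + k*y^4/8 - 2*y


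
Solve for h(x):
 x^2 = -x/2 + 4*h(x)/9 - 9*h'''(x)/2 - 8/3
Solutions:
 h(x) = C3*exp(2*3^(2/3)*x/9) + 9*x^2/4 + 9*x/8 + (C1*sin(3^(1/6)*x/3) + C2*cos(3^(1/6)*x/3))*exp(-3^(2/3)*x/9) + 6


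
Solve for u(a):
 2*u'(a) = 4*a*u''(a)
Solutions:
 u(a) = C1 + C2*a^(3/2)


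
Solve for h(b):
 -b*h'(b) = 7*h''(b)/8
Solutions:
 h(b) = C1 + C2*erf(2*sqrt(7)*b/7)


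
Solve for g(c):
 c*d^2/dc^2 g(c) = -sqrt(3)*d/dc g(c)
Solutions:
 g(c) = C1 + C2*c^(1 - sqrt(3))


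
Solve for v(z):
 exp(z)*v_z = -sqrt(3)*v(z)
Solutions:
 v(z) = C1*exp(sqrt(3)*exp(-z))


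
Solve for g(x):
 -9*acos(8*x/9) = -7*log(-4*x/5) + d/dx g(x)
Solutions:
 g(x) = C1 + 7*x*log(-x) - 9*x*acos(8*x/9) - 7*x*log(5) - 7*x + 14*x*log(2) + 9*sqrt(81 - 64*x^2)/8


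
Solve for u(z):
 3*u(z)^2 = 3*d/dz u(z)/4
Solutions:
 u(z) = -1/(C1 + 4*z)


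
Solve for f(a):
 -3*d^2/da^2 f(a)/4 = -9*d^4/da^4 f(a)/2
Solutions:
 f(a) = C1 + C2*a + C3*exp(-sqrt(6)*a/6) + C4*exp(sqrt(6)*a/6)


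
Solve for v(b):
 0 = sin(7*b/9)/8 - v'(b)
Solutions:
 v(b) = C1 - 9*cos(7*b/9)/56


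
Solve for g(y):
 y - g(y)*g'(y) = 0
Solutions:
 g(y) = -sqrt(C1 + y^2)
 g(y) = sqrt(C1 + y^2)


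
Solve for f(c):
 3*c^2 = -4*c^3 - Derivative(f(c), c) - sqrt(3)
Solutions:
 f(c) = C1 - c^4 - c^3 - sqrt(3)*c


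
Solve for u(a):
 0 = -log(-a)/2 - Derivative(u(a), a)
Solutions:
 u(a) = C1 - a*log(-a)/2 + a/2


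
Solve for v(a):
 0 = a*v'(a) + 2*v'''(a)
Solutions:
 v(a) = C1 + Integral(C2*airyai(-2^(2/3)*a/2) + C3*airybi(-2^(2/3)*a/2), a)


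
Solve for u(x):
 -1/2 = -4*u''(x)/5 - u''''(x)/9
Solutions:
 u(x) = C1 + C2*x + C3*sin(6*sqrt(5)*x/5) + C4*cos(6*sqrt(5)*x/5) + 5*x^2/16


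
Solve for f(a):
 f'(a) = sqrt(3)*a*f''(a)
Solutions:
 f(a) = C1 + C2*a^(sqrt(3)/3 + 1)


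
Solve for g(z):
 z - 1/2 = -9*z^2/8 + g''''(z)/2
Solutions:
 g(z) = C1 + C2*z + C3*z^2 + C4*z^3 + z^6/160 + z^5/60 - z^4/24


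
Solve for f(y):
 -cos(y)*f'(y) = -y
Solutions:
 f(y) = C1 + Integral(y/cos(y), y)


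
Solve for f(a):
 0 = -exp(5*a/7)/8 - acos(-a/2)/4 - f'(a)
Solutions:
 f(a) = C1 - a*acos(-a/2)/4 - sqrt(4 - a^2)/4 - 7*exp(5*a/7)/40


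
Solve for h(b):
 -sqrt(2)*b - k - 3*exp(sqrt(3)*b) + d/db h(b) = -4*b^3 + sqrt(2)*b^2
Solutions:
 h(b) = C1 - b^4 + sqrt(2)*b^3/3 + sqrt(2)*b^2/2 + b*k + sqrt(3)*exp(sqrt(3)*b)


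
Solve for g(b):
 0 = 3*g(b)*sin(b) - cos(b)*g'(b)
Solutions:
 g(b) = C1/cos(b)^3


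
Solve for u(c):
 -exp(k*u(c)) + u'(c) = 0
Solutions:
 u(c) = Piecewise((log(-1/(C1*k + c*k))/k, Ne(k, 0)), (nan, True))
 u(c) = Piecewise((C1 + c, Eq(k, 0)), (nan, True))


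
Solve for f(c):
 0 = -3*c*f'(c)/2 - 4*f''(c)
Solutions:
 f(c) = C1 + C2*erf(sqrt(3)*c/4)


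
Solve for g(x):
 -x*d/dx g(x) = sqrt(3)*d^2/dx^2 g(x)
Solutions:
 g(x) = C1 + C2*erf(sqrt(2)*3^(3/4)*x/6)


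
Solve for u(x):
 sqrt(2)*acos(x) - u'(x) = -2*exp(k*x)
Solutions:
 u(x) = C1 + sqrt(2)*(x*acos(x) - sqrt(1 - x^2)) + 2*Piecewise((exp(k*x)/k, Ne(k, 0)), (x, True))


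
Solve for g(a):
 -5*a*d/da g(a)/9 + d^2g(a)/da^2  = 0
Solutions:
 g(a) = C1 + C2*erfi(sqrt(10)*a/6)


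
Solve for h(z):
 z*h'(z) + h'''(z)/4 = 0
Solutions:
 h(z) = C1 + Integral(C2*airyai(-2^(2/3)*z) + C3*airybi(-2^(2/3)*z), z)


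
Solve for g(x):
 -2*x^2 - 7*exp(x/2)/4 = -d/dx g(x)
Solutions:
 g(x) = C1 + 2*x^3/3 + 7*exp(x/2)/2


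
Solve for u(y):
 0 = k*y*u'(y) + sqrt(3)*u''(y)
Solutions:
 u(y) = Piecewise((-sqrt(2)*3^(1/4)*sqrt(pi)*C1*erf(sqrt(2)*3^(3/4)*sqrt(k)*y/6)/(2*sqrt(k)) - C2, (k > 0) | (k < 0)), (-C1*y - C2, True))


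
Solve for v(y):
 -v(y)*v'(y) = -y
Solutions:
 v(y) = -sqrt(C1 + y^2)
 v(y) = sqrt(C1 + y^2)


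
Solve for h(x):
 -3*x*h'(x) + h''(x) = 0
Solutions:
 h(x) = C1 + C2*erfi(sqrt(6)*x/2)


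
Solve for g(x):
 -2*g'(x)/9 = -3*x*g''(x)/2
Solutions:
 g(x) = C1 + C2*x^(31/27)


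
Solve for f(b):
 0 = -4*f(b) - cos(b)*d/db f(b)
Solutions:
 f(b) = C1*(sin(b)^2 - 2*sin(b) + 1)/(sin(b)^2 + 2*sin(b) + 1)


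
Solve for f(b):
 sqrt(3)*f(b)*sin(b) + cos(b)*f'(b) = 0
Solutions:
 f(b) = C1*cos(b)^(sqrt(3))
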